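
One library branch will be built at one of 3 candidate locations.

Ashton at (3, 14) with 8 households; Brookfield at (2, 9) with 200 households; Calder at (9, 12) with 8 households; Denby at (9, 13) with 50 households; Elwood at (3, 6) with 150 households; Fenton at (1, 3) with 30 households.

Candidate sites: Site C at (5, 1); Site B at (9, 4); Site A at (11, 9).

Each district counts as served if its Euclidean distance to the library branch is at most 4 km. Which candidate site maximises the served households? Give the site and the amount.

Coverage radius r = 4 km; a point is covered iff (Δx)²+(Δy)² ≤ 4² = 16.
  Site C (5, 1): covers {none} → 0
  Site B (9, 4): covers {none} → 0
  Site A (11, 9): covers {Calder} → 8
Maximum coverage at Site A: 8 households.

Site A, covering 8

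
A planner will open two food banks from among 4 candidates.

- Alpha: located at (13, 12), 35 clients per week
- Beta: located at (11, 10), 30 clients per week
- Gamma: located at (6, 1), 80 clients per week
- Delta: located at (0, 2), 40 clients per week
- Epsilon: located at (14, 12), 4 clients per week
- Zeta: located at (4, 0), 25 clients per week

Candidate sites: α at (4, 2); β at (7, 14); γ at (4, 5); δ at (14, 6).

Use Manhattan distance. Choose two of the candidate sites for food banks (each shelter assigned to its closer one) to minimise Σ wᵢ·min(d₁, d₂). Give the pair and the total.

{α, δ}, total 929

Evaluate every pair (each demand assigned to the nearer of the two):
  {α, δ}: total = 929
  {α, β}: total = 1006
  {γ, δ}: total = 1364
  {α, γ}: total = 1438
  {β, γ}: total = 1441
  {β, δ}: total = 2639
Best pair: {α, δ} with total 929.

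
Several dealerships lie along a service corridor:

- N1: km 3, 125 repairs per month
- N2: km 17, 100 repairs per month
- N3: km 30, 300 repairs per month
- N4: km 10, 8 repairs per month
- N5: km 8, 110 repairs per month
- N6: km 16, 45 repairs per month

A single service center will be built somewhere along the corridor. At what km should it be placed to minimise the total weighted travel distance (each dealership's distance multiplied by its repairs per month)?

For a sum of weighted absolute distances on a line, the optimum is the weighted median (not the mean). Total weight W = 688; half-weight = 344.
Sort by position and accumulate weight:
  km 3 (N1, w=125) → cum 125
  km 8 (N5, w=110) → cum 235
  km 10 (N4, w=8) → cum 243
  km 16 (N6, w=45) → cum 288
  km 17 (N2, w=100) → cum 388  ≥ 344 → median here
  km 30 (N3, w=300) → cum 688
Optimal location: km 17.

x = 17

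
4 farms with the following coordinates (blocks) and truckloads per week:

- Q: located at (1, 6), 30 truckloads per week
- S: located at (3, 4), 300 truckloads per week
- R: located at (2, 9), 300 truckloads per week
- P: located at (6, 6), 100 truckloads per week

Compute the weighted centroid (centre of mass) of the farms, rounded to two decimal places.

The minimiser of Σwᵢ‖p−pᵢ‖² is the weighted centroid p* = (Σwᵢpᵢ)/(Σwᵢ).
Σwᵢ = 730.
Σwᵢxᵢ = 30·1 + 300·3 + 300·2 + 100·6 = 2130.
Σwᵢyᵢ = 30·6 + 300·4 + 300·9 + 100·6 = 4680.
x* = 2130/730 = 2.92, y* = 4680/730 = 6.41.

(2.92, 6.41)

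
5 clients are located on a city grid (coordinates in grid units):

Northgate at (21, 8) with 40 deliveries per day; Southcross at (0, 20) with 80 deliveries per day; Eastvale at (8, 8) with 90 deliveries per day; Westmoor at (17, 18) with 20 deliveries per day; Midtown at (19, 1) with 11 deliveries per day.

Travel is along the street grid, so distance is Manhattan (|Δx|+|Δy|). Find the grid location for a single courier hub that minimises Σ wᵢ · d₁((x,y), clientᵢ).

(8, 8)

Manhattan distance separates: Σwᵢ(|x−xᵢ|+|y−yᵢ|) = Σwᵢ|x−xᵢ| + Σwᵢ|y−yᵢ|, so x and y are optimised independently as 1-D weighted medians.
Total weight W = 241; half = 120.5.
x-coordinate, sorted with cumulative weight:
  x=0 (Southcross, w=80) cum 80
  x=8 (Eastvale, w=90) cum 170  ← median
  x=17 (Westmoor, w=20) cum 190
  x=19 (Midtown, w=11) cum 201
  x=21 (Northgate, w=40) cum 241
⇒ x* = 8
y-coordinate, sorted with cumulative weight:
  y=1 (Midtown, w=11) cum 11
  y=8 (Northgate, w=40) cum 51
  y=8 (Eastvale, w=90) cum 141  ← median
  y=18 (Westmoor, w=20) cum 161
  y=20 (Southcross, w=80) cum 241
⇒ y* = 8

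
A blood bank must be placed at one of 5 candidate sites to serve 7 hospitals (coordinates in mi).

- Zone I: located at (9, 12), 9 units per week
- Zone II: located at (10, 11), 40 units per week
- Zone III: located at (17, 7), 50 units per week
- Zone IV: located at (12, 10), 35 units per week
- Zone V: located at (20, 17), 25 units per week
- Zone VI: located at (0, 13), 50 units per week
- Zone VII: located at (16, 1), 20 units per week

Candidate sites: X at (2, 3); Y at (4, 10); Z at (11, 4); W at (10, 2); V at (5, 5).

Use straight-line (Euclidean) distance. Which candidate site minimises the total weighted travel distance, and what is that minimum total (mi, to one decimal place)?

Total weighted distance at each candidate:
  X (2, 3): total = 3121.4
  Y (4, 10): total = 2225.5
  Z (11, 4): total = 2127.9
  W (10, 2): total = 2484.8
  V (5, 5): total = 2480.4
Minimum is at Z with total 2127.9 mi.

Z, total 2127.9 mi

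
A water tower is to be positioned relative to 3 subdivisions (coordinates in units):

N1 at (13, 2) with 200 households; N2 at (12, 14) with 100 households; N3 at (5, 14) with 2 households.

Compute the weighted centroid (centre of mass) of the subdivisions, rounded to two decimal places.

(12.62, 6.05)

The minimiser of Σwᵢ‖p−pᵢ‖² is the weighted centroid p* = (Σwᵢpᵢ)/(Σwᵢ).
Σwᵢ = 302.
Σwᵢxᵢ = 200·13 + 100·12 + 2·5 = 3810.
Σwᵢyᵢ = 200·2 + 100·14 + 2·14 = 1828.
x* = 3810/302 = 12.62, y* = 1828/302 = 6.05.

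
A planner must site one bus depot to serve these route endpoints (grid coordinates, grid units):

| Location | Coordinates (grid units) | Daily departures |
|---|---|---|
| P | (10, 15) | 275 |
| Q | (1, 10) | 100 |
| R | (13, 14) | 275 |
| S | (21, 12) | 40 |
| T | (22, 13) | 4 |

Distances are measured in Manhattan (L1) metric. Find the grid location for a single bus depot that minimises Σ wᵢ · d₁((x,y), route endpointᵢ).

Manhattan distance separates: Σwᵢ(|x−xᵢ|+|y−yᵢ|) = Σwᵢ|x−xᵢ| + Σwᵢ|y−yᵢ|, so x and y are optimised independently as 1-D weighted medians.
Total weight W = 694; half = 347.
x-coordinate, sorted with cumulative weight:
  x=1 (Q, w=100) cum 100
  x=10 (P, w=275) cum 375  ← median
  x=13 (R, w=275) cum 650
  x=21 (S, w=40) cum 690
  x=22 (T, w=4) cum 694
⇒ x* = 10
y-coordinate, sorted with cumulative weight:
  y=10 (Q, w=100) cum 100
  y=12 (S, w=40) cum 140
  y=13 (T, w=4) cum 144
  y=14 (R, w=275) cum 419  ← median
  y=15 (P, w=275) cum 694
⇒ y* = 14

(10, 14)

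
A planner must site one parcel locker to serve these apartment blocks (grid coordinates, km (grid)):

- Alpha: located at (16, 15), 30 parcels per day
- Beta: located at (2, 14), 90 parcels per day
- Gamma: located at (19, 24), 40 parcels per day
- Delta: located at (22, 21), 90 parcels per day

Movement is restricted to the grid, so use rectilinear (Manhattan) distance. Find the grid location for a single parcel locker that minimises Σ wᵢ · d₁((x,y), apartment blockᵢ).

(19, 21)

Manhattan distance separates: Σwᵢ(|x−xᵢ|+|y−yᵢ|) = Σwᵢ|x−xᵢ| + Σwᵢ|y−yᵢ|, so x and y are optimised independently as 1-D weighted medians.
Total weight W = 250; half = 125.
x-coordinate, sorted with cumulative weight:
  x=2 (Beta, w=90) cum 90
  x=16 (Alpha, w=30) cum 120
  x=19 (Gamma, w=40) cum 160  ← median
  x=22 (Delta, w=90) cum 250
⇒ x* = 19
y-coordinate, sorted with cumulative weight:
  y=14 (Beta, w=90) cum 90
  y=15 (Alpha, w=30) cum 120
  y=21 (Delta, w=90) cum 210  ← median
  y=24 (Gamma, w=40) cum 250
⇒ y* = 21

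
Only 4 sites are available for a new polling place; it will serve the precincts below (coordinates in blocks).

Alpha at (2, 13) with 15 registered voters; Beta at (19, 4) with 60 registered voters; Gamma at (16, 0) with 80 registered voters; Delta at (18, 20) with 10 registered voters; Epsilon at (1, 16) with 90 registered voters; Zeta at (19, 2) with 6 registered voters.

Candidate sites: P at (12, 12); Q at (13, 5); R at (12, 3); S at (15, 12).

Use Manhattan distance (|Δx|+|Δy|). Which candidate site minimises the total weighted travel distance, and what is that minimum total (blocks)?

Total weighted distance at each candidate:
  P (12, 12): total = 3937
  Q (13, 5): total = 3669
  R (12, 3): total = 3778
  S (15, 12): total = 3784
Minimum is at Q with total 3669 blocks.

Q, total 3669 blocks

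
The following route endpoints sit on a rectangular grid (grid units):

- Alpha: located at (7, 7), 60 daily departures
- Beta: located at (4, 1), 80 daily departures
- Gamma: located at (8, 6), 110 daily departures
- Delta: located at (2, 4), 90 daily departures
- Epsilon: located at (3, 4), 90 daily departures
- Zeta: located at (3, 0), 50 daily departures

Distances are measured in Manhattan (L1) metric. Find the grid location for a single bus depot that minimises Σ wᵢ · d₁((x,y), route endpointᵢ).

(4, 4)

Manhattan distance separates: Σwᵢ(|x−xᵢ|+|y−yᵢ|) = Σwᵢ|x−xᵢ| + Σwᵢ|y−yᵢ|, so x and y are optimised independently as 1-D weighted medians.
Total weight W = 480; half = 240.
x-coordinate, sorted with cumulative weight:
  x=2 (Delta, w=90) cum 90
  x=3 (Epsilon, w=90) cum 180
  x=3 (Zeta, w=50) cum 230
  x=4 (Beta, w=80) cum 310  ← median
  x=7 (Alpha, w=60) cum 370
  x=8 (Gamma, w=110) cum 480
⇒ x* = 4
y-coordinate, sorted with cumulative weight:
  y=0 (Zeta, w=50) cum 50
  y=1 (Beta, w=80) cum 130
  y=4 (Delta, w=90) cum 220
  y=4 (Epsilon, w=90) cum 310  ← median
  y=6 (Gamma, w=110) cum 420
  y=7 (Alpha, w=60) cum 480
⇒ y* = 4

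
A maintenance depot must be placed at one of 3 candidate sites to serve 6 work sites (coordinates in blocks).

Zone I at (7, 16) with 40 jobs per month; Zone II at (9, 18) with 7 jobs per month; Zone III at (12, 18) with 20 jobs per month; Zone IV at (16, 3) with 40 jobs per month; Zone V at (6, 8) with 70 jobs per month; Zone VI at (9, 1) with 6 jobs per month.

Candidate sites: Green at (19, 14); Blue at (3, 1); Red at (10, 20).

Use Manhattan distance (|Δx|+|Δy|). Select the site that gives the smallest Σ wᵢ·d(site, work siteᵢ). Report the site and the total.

Red, total 2541 blocks

Total weighted distance at each candidate:
  Green (19, 14): total = 2906
  Blue (3, 1): total = 2777
  Red (10, 20): total = 2541
Minimum is at Red with total 2541 blocks.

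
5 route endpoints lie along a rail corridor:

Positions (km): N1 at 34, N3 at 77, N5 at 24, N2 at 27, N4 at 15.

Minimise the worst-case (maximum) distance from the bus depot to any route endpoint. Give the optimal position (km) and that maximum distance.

The 1-center on a line is the midpoint of the two extreme points: leftmost at 15, rightmost at 77.
Optimal location = (15 + 77)/2 = 46; maximum distance = (77 − 15)/2 = 31.

location 46, max distance 31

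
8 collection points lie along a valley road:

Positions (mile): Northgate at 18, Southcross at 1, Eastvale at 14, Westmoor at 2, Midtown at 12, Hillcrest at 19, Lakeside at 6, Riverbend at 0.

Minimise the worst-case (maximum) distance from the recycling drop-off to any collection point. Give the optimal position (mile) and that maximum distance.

The 1-center on a line is the midpoint of the two extreme points: leftmost at 0, rightmost at 19.
Optimal location = (0 + 19)/2 = 9.5; maximum distance = (19 − 0)/2 = 9.5.

location 9.5, max distance 9.5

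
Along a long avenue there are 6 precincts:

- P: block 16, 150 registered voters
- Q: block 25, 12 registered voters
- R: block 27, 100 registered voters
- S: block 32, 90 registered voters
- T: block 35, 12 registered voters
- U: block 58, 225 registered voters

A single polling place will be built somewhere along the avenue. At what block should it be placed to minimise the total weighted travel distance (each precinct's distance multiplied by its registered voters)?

x = 32

For a sum of weighted absolute distances on a line, the optimum is the weighted median (not the mean). Total weight W = 589; half-weight = 294.5.
Sort by position and accumulate weight:
  block 16 (P, w=150) → cum 150
  block 25 (Q, w=12) → cum 162
  block 27 (R, w=100) → cum 262
  block 32 (S, w=90) → cum 352  ≥ 294.5 → median here
  block 35 (T, w=12) → cum 364
  block 58 (U, w=225) → cum 589
Optimal location: block 32.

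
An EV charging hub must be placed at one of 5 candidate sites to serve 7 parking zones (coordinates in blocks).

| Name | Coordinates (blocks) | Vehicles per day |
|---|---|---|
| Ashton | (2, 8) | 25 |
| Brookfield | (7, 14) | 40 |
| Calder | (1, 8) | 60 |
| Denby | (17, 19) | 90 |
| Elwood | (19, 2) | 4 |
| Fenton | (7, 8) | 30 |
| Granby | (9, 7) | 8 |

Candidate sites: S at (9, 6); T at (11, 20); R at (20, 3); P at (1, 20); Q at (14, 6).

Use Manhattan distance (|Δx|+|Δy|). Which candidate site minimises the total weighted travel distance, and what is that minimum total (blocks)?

Total weighted distance at each candidate:
  S (9, 6): total = 3299
  T (11, 20): total = 3579
  R (20, 3): total = 5353
  P (1, 20): total = 3907
  Q (14, 6): total = 3644
Minimum is at S with total 3299 blocks.

S, total 3299 blocks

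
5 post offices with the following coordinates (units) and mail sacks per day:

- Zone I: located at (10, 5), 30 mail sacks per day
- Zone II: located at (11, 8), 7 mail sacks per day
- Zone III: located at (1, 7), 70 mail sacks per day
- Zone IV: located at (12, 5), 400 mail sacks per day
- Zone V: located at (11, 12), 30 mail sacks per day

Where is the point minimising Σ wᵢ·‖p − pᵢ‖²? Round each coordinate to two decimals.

The minimiser of Σwᵢ‖p−pᵢ‖² is the weighted centroid p* = (Σwᵢpᵢ)/(Σwᵢ).
Σwᵢ = 537.
Σwᵢxᵢ = 30·10 + 7·11 + 70·1 + 400·12 + 30·11 = 5577.
Σwᵢyᵢ = 30·5 + 7·8 + 70·7 + 400·5 + 30·12 = 3056.
x* = 5577/537 = 10.39, y* = 3056/537 = 5.69.

(10.39, 5.69)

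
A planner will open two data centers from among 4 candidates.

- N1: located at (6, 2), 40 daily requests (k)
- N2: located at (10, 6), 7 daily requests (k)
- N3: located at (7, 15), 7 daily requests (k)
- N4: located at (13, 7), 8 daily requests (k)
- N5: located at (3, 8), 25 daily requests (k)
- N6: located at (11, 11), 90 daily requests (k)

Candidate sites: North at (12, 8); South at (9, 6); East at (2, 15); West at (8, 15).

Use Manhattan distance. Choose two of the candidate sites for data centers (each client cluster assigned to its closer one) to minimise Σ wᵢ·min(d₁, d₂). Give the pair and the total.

{North, South}, total 940

Evaluate every pair (each demand assigned to the nearer of the two):
  {North, South}: total = 940
  {North, West}: total = 1116
  {North, East}: total = 1119
  {South, West}: total = 1164
  {South, East}: total = 1192
  {East, West}: total = 1618
Best pair: {North, South} with total 940.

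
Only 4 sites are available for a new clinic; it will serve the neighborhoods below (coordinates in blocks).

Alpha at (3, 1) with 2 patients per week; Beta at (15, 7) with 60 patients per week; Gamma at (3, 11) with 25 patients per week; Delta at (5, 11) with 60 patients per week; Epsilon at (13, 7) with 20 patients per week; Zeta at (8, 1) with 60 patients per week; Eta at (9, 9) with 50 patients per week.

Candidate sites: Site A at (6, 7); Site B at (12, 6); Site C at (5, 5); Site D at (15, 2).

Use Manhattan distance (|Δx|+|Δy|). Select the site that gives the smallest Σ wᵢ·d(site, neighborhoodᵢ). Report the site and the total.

Site A, total 1903 blocks

Total weighted distance at each candidate:
  Site A (6, 7): total = 1903
  Site B (12, 6): total = 2218
  Site C (5, 5): total = 2312
  Site D (15, 2): total = 3261
Minimum is at Site A with total 1903 blocks.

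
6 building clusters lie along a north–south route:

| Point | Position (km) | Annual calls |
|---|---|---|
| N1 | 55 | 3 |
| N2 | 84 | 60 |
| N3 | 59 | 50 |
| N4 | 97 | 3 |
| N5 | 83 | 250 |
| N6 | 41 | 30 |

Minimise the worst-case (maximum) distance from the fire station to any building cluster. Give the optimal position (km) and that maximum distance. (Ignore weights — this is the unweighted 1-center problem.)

location 69, max distance 28

The 1-center on a line is the midpoint of the two extreme points: leftmost at 41, rightmost at 97.
Optimal location = (41 + 97)/2 = 69; maximum distance = (97 − 41)/2 = 28.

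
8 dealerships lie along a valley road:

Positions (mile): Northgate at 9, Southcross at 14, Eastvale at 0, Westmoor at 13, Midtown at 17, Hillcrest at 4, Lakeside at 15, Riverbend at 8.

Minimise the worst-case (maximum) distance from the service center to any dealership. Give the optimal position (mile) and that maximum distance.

The 1-center on a line is the midpoint of the two extreme points: leftmost at 0, rightmost at 17.
Optimal location = (0 + 17)/2 = 8.5; maximum distance = (17 − 0)/2 = 8.5.

location 8.5, max distance 8.5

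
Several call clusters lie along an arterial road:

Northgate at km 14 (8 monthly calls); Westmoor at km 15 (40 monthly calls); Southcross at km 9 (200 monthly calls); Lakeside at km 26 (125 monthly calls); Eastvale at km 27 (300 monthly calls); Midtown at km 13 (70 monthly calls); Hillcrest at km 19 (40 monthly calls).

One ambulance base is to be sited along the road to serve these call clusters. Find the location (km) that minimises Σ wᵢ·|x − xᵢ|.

For a sum of weighted absolute distances on a line, the optimum is the weighted median (not the mean). Total weight W = 783; half-weight = 391.5.
Sort by position and accumulate weight:
  km 9 (Southcross, w=200) → cum 200
  km 13 (Midtown, w=70) → cum 270
  km 14 (Northgate, w=8) → cum 278
  km 15 (Westmoor, w=40) → cum 318
  km 19 (Hillcrest, w=40) → cum 358
  km 26 (Lakeside, w=125) → cum 483  ≥ 391.5 → median here
  km 27 (Eastvale, w=300) → cum 783
Optimal location: km 26.

x = 26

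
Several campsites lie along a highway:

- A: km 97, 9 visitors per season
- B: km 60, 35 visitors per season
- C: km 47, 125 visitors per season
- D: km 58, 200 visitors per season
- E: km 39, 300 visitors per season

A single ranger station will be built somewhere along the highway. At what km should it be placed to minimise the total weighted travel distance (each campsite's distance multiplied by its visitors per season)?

x = 47

For a sum of weighted absolute distances on a line, the optimum is the weighted median (not the mean). Total weight W = 669; half-weight = 334.5.
Sort by position and accumulate weight:
  km 39 (E, w=300) → cum 300
  km 47 (C, w=125) → cum 425  ≥ 334.5 → median here
  km 58 (D, w=200) → cum 625
  km 60 (B, w=35) → cum 660
  km 97 (A, w=9) → cum 669
Optimal location: km 47.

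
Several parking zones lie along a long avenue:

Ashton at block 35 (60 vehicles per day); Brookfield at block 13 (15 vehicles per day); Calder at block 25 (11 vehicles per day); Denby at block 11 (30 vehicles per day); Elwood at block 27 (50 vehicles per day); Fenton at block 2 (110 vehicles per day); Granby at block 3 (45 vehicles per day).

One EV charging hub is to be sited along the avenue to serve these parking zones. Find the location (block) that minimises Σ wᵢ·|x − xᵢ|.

x = 11

For a sum of weighted absolute distances on a line, the optimum is the weighted median (not the mean). Total weight W = 321; half-weight = 160.5.
Sort by position and accumulate weight:
  block 2 (Fenton, w=110) → cum 110
  block 3 (Granby, w=45) → cum 155
  block 11 (Denby, w=30) → cum 185  ≥ 160.5 → median here
  block 13 (Brookfield, w=15) → cum 200
  block 25 (Calder, w=11) → cum 211
  block 27 (Elwood, w=50) → cum 261
  block 35 (Ashton, w=60) → cum 321
Optimal location: block 11.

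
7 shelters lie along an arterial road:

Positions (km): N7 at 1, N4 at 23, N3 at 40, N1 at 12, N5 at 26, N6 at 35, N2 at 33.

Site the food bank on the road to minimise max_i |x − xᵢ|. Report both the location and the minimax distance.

The 1-center on a line is the midpoint of the two extreme points: leftmost at 1, rightmost at 40.
Optimal location = (1 + 40)/2 = 20.5; maximum distance = (40 − 1)/2 = 19.5.

location 20.5, max distance 19.5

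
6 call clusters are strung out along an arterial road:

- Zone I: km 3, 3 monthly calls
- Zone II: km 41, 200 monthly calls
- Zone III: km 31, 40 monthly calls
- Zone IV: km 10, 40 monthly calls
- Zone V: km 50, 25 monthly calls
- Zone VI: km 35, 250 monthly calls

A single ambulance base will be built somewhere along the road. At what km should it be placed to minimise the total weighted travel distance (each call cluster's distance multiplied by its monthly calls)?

For a sum of weighted absolute distances on a line, the optimum is the weighted median (not the mean). Total weight W = 558; half-weight = 279.
Sort by position and accumulate weight:
  km 3 (Zone I, w=3) → cum 3
  km 10 (Zone IV, w=40) → cum 43
  km 31 (Zone III, w=40) → cum 83
  km 35 (Zone VI, w=250) → cum 333  ≥ 279 → median here
  km 41 (Zone II, w=200) → cum 533
  km 50 (Zone V, w=25) → cum 558
Optimal location: km 35.

x = 35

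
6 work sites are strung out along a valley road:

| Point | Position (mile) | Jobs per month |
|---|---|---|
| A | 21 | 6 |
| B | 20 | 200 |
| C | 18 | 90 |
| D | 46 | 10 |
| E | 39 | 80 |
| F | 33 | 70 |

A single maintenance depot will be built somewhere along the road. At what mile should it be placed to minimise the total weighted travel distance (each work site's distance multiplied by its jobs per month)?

For a sum of weighted absolute distances on a line, the optimum is the weighted median (not the mean). Total weight W = 456; half-weight = 228.
Sort by position and accumulate weight:
  mile 18 (C, w=90) → cum 90
  mile 20 (B, w=200) → cum 290  ≥ 228 → median here
  mile 21 (A, w=6) → cum 296
  mile 33 (F, w=70) → cum 366
  mile 39 (E, w=80) → cum 446
  mile 46 (D, w=10) → cum 456
Optimal location: mile 20.

x = 20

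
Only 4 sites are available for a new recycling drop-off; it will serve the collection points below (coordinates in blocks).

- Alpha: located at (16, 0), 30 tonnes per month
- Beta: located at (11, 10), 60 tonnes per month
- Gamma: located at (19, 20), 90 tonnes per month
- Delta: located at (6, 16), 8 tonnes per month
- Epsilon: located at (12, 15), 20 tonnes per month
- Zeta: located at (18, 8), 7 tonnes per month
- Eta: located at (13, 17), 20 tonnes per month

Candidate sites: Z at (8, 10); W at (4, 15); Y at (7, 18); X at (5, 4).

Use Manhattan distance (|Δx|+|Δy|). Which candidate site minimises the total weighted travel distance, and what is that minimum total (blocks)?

Z, total 3178 blocks

Total weighted distance at each candidate:
  Z (8, 10): total = 3178
  W (4, 15): total = 3881
  Y (7, 18): total = 3261
  X (5, 4): total = 4873
Minimum is at Z with total 3178 blocks.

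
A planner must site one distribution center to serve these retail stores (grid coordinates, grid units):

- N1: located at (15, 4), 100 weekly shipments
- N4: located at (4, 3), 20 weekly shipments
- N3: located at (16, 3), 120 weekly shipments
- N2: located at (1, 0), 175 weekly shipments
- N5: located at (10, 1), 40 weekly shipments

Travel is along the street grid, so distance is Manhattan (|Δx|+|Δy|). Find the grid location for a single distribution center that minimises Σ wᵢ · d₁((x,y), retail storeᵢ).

(10, 3)

Manhattan distance separates: Σwᵢ(|x−xᵢ|+|y−yᵢ|) = Σwᵢ|x−xᵢ| + Σwᵢ|y−yᵢ|, so x and y are optimised independently as 1-D weighted medians.
Total weight W = 455; half = 227.5.
x-coordinate, sorted with cumulative weight:
  x=1 (N2, w=175) cum 175
  x=4 (N4, w=20) cum 195
  x=10 (N5, w=40) cum 235  ← median
  x=15 (N1, w=100) cum 335
  x=16 (N3, w=120) cum 455
⇒ x* = 10
y-coordinate, sorted with cumulative weight:
  y=0 (N2, w=175) cum 175
  y=1 (N5, w=40) cum 215
  y=3 (N4, w=20) cum 235  ← median
  y=3 (N3, w=120) cum 355
  y=4 (N1, w=100) cum 455
⇒ y* = 3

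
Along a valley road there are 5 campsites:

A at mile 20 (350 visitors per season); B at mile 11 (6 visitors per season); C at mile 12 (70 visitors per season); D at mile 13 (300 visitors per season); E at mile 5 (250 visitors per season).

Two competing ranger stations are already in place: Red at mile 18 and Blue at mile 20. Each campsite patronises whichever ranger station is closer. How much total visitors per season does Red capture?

626

The indifferent point is the midpoint (18+20)/2 = 19; campsites left of it (closer to Red at 18) go to Red, those right go to Blue.
  E at 5 (w=250) → Red
  B at 11 (w=6) → Red
  C at 12 (w=70) → Red
  D at 13 (w=300) → Red
  A at 20 (w=350) → Blue
Red captures 626; Blue captures 350.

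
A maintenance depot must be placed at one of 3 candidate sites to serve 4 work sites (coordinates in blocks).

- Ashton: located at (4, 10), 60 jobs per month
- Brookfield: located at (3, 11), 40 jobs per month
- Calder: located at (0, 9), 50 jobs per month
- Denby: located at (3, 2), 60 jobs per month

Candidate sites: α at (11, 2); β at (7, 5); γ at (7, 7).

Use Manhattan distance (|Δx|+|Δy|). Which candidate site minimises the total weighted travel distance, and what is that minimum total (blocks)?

Total weighted distance at each candidate:
  α (11, 2): total = 2960
  β (7, 5): total = 1850
  γ (7, 7): total = 1670
Minimum is at γ with total 1670 blocks.

γ, total 1670 blocks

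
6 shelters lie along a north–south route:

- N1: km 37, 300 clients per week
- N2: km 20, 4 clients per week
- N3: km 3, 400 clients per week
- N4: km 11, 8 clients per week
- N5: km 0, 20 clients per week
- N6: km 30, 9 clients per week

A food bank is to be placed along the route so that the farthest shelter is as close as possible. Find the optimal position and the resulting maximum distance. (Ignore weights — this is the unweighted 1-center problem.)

location 18.5, max distance 18.5

The 1-center on a line is the midpoint of the two extreme points: leftmost at 0, rightmost at 37.
Optimal location = (0 + 37)/2 = 18.5; maximum distance = (37 − 0)/2 = 18.5.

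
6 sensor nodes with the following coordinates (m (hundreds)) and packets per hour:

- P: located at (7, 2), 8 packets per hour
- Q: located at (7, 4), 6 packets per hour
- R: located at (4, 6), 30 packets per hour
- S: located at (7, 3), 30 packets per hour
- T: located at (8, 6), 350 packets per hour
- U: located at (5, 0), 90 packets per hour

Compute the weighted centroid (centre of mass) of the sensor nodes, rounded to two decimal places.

The minimiser of Σwᵢ‖p−pᵢ‖² is the weighted centroid p* = (Σwᵢpᵢ)/(Σwᵢ).
Σwᵢ = 514.
Σwᵢxᵢ = 8·7 + 6·7 + 30·4 + 30·7 + 350·8 + 90·5 = 3678.
Σwᵢyᵢ = 8·2 + 6·4 + 30·6 + 30·3 + 350·6 + 90·0 = 2410.
x* = 3678/514 = 7.16, y* = 2410/514 = 4.69.

(7.16, 4.69)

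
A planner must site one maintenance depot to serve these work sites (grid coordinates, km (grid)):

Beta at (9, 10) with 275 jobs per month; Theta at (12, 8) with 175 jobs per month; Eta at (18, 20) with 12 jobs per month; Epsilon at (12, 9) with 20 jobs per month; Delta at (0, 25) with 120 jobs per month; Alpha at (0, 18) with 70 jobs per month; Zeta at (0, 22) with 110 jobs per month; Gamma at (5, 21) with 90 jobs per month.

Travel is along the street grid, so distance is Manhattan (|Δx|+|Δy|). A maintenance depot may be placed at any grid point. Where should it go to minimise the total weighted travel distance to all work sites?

(9, 10)

Manhattan distance separates: Σwᵢ(|x−xᵢ|+|y−yᵢ|) = Σwᵢ|x−xᵢ| + Σwᵢ|y−yᵢ|, so x and y are optimised independently as 1-D weighted medians.
Total weight W = 872; half = 436.
x-coordinate, sorted with cumulative weight:
  x=0 (Delta, w=120) cum 120
  x=0 (Alpha, w=70) cum 190
  x=0 (Zeta, w=110) cum 300
  x=5 (Gamma, w=90) cum 390
  x=9 (Beta, w=275) cum 665  ← median
  x=12 (Theta, w=175) cum 840
  x=12 (Epsilon, w=20) cum 860
  x=18 (Eta, w=12) cum 872
⇒ x* = 9
y-coordinate, sorted with cumulative weight:
  y=8 (Theta, w=175) cum 175
  y=9 (Epsilon, w=20) cum 195
  y=10 (Beta, w=275) cum 470  ← median
  y=18 (Alpha, w=70) cum 540
  y=20 (Eta, w=12) cum 552
  y=21 (Gamma, w=90) cum 642
  y=22 (Zeta, w=110) cum 752
  y=25 (Delta, w=120) cum 872
⇒ y* = 10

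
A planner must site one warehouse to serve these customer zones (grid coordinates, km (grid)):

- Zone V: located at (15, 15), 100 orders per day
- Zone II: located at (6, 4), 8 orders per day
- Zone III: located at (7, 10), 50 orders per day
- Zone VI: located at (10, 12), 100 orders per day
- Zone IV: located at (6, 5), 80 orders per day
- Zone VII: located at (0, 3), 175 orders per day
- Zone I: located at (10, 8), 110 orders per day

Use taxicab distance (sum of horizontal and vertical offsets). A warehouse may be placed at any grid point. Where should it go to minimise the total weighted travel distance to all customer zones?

Manhattan distance separates: Σwᵢ(|x−xᵢ|+|y−yᵢ|) = Σwᵢ|x−xᵢ| + Σwᵢ|y−yᵢ|, so x and y are optimised independently as 1-D weighted medians.
Total weight W = 623; half = 311.5.
x-coordinate, sorted with cumulative weight:
  x=0 (Zone VII, w=175) cum 175
  x=6 (Zone II, w=8) cum 183
  x=6 (Zone IV, w=80) cum 263
  x=7 (Zone III, w=50) cum 313  ← median
  x=10 (Zone VI, w=100) cum 413
  x=10 (Zone I, w=110) cum 523
  x=15 (Zone V, w=100) cum 623
⇒ x* = 7
y-coordinate, sorted with cumulative weight:
  y=3 (Zone VII, w=175) cum 175
  y=4 (Zone II, w=8) cum 183
  y=5 (Zone IV, w=80) cum 263
  y=8 (Zone I, w=110) cum 373  ← median
  y=10 (Zone III, w=50) cum 423
  y=12 (Zone VI, w=100) cum 523
  y=15 (Zone V, w=100) cum 623
⇒ y* = 8

(7, 8)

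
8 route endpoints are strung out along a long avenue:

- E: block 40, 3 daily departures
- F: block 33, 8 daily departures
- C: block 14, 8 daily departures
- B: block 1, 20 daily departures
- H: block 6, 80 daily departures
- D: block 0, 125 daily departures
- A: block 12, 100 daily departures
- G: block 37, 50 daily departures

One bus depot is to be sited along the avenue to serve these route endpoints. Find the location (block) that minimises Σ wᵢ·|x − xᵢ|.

x = 6

For a sum of weighted absolute distances on a line, the optimum is the weighted median (not the mean). Total weight W = 394; half-weight = 197.
Sort by position and accumulate weight:
  block 0 (D, w=125) → cum 125
  block 1 (B, w=20) → cum 145
  block 6 (H, w=80) → cum 225  ≥ 197 → median here
  block 12 (A, w=100) → cum 325
  block 14 (C, w=8) → cum 333
  block 33 (F, w=8) → cum 341
  block 37 (G, w=50) → cum 391
  block 40 (E, w=3) → cum 394
Optimal location: block 6.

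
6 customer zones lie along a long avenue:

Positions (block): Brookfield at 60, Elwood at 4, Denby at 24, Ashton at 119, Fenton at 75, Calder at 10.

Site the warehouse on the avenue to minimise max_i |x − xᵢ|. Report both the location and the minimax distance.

The 1-center on a line is the midpoint of the two extreme points: leftmost at 4, rightmost at 119.
Optimal location = (4 + 119)/2 = 61.5; maximum distance = (119 − 4)/2 = 57.5.

location 61.5, max distance 57.5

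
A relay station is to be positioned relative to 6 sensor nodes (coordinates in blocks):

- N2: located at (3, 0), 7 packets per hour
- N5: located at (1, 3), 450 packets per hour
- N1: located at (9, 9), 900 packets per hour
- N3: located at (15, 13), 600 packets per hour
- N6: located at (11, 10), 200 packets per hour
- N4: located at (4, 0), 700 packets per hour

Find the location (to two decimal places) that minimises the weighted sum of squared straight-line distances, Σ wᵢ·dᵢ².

The minimiser of Σwᵢ‖p−pᵢ‖² is the weighted centroid p* = (Σwᵢpᵢ)/(Σwᵢ).
Σwᵢ = 2857.
Σwᵢxᵢ = 7·3 + 450·1 + 900·9 + 600·15 + 200·11 + 700·4 = 22571.
Σwᵢyᵢ = 7·0 + 450·3 + 900·9 + 600·13 + 200·10 + 700·0 = 19250.
x* = 22571/2857 = 7.90, y* = 19250/2857 = 6.74.

(7.90, 6.74)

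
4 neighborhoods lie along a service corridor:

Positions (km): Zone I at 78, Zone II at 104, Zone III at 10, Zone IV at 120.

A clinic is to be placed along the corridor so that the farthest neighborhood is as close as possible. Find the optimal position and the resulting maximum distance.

location 65, max distance 55

The 1-center on a line is the midpoint of the two extreme points: leftmost at 10, rightmost at 120.
Optimal location = (10 + 120)/2 = 65; maximum distance = (120 − 10)/2 = 55.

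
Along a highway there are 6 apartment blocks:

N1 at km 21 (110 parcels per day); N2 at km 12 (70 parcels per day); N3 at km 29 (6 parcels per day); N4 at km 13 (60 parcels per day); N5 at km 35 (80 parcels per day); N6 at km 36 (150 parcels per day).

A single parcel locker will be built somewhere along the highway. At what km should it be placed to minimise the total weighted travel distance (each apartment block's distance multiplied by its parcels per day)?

x = 21

For a sum of weighted absolute distances on a line, the optimum is the weighted median (not the mean). Total weight W = 476; half-weight = 238.
Sort by position and accumulate weight:
  km 12 (N2, w=70) → cum 70
  km 13 (N4, w=60) → cum 130
  km 21 (N1, w=110) → cum 240  ≥ 238 → median here
  km 29 (N3, w=6) → cum 246
  km 35 (N5, w=80) → cum 326
  km 36 (N6, w=150) → cum 476
Optimal location: km 21.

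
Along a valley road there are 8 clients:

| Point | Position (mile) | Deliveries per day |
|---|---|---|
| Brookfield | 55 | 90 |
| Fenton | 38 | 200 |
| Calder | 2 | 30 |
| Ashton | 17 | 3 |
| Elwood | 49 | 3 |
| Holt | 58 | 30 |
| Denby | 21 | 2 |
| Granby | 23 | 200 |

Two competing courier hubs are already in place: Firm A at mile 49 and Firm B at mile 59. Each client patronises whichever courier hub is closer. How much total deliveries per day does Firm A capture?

438

The indifferent point is the midpoint (49+59)/2 = 54; clients left of it (closer to Firm A at 49) go to Firm A, those right go to Firm B.
  Calder at 2 (w=30) → Firm A
  Ashton at 17 (w=3) → Firm A
  Denby at 21 (w=2) → Firm A
  Granby at 23 (w=200) → Firm A
  Fenton at 38 (w=200) → Firm A
  Elwood at 49 (w=3) → Firm A
  Brookfield at 55 (w=90) → Firm B
  Holt at 58 (w=30) → Firm B
Firm A captures 438; Firm B captures 120.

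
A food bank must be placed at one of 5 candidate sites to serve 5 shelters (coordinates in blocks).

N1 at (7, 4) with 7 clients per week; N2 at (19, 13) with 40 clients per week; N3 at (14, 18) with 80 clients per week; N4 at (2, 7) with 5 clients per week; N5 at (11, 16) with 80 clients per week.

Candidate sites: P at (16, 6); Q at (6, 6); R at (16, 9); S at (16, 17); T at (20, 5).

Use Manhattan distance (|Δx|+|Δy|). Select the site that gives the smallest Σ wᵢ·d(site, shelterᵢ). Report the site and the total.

S, total 1274 blocks

Total weighted distance at each candidate:
  P (16, 6): total = 2872
  Q (6, 6): total = 3646
  R (16, 9): total = 2298
  S (16, 17): total = 1274
  T (20, 5): total = 3678
Minimum is at S with total 1274 blocks.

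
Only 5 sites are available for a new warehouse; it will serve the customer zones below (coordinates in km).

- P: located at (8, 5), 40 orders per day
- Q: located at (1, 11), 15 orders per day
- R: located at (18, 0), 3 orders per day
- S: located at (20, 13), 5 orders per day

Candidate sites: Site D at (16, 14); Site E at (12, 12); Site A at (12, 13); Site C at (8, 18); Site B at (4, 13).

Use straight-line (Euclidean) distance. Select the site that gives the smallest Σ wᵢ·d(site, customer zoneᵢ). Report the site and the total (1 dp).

Site B, total 549.2 km

Total weighted distance at each candidate:
  Site D (16, 14): total = 774.2
  Site E (12, 12): total = 568.7
  Site A (12, 13): total = 608.4
  Site C (8, 18): total = 795.3
  Site B (4, 13): total = 549.2
Minimum is at Site B with total 549.2 km.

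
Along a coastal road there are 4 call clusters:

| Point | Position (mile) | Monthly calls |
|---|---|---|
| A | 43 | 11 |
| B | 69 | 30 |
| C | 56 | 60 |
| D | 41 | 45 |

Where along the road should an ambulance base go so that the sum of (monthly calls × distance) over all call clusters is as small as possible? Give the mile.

For a sum of weighted absolute distances on a line, the optimum is the weighted median (not the mean). Total weight W = 146; half-weight = 73.
Sort by position and accumulate weight:
  mile 41 (D, w=45) → cum 45
  mile 43 (A, w=11) → cum 56
  mile 56 (C, w=60) → cum 116  ≥ 73 → median here
  mile 69 (B, w=30) → cum 146
Optimal location: mile 56.

x = 56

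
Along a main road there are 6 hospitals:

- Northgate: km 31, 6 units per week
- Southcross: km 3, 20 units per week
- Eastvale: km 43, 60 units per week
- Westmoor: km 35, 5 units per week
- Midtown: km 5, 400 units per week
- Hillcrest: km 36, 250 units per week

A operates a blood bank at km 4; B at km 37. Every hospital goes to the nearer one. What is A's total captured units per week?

420

The indifferent point is the midpoint (4+37)/2 = 20.5; hospitals left of it (closer to A at 4) go to A, those right go to B.
  Southcross at 3 (w=20) → A
  Midtown at 5 (w=400) → A
  Northgate at 31 (w=6) → B
  Westmoor at 35 (w=5) → B
  Hillcrest at 36 (w=250) → B
  Eastvale at 43 (w=60) → B
A captures 420; B captures 321.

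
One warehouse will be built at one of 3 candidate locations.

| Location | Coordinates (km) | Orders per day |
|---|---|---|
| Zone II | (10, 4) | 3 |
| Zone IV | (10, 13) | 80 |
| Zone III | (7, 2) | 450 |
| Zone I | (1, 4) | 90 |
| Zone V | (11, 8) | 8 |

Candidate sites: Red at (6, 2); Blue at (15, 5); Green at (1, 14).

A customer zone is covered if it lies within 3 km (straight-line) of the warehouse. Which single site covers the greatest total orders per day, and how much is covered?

Red, covering 450

Coverage radius r = 3 km; a point is covered iff (Δx)²+(Δy)² ≤ 3² = 9.
  Red (6, 2): covers {Zone III} → 450
  Blue (15, 5): covers {none} → 0
  Green (1, 14): covers {none} → 0
Maximum coverage at Red: 450 orders per day.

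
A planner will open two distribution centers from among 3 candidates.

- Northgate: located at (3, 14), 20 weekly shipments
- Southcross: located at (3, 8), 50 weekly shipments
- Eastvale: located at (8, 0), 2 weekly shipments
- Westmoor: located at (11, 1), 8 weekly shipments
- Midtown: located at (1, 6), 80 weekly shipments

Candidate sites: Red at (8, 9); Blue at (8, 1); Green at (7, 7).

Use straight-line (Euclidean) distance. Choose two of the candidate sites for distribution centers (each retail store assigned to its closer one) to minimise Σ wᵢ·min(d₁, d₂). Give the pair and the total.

{Blue, Green}, total 880.0

Evaluate every pair (each demand assigned to the nearer of the two):
  {Blue, Green}: total = 880.0
  {Red, Green}: total = 906.0
  {Red, Blue}: total = 1031.6
Best pair: {Blue, Green} with total 880.0.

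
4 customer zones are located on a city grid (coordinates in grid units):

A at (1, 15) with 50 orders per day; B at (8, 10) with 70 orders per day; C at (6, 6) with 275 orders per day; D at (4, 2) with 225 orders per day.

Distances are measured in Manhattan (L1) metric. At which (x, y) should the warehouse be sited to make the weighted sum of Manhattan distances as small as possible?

(6, 6)

Manhattan distance separates: Σwᵢ(|x−xᵢ|+|y−yᵢ|) = Σwᵢ|x−xᵢ| + Σwᵢ|y−yᵢ|, so x and y are optimised independently as 1-D weighted medians.
Total weight W = 620; half = 310.
x-coordinate, sorted with cumulative weight:
  x=1 (A, w=50) cum 50
  x=4 (D, w=225) cum 275
  x=6 (C, w=275) cum 550  ← median
  x=8 (B, w=70) cum 620
⇒ x* = 6
y-coordinate, sorted with cumulative weight:
  y=2 (D, w=225) cum 225
  y=6 (C, w=275) cum 500  ← median
  y=10 (B, w=70) cum 570
  y=15 (A, w=50) cum 620
⇒ y* = 6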